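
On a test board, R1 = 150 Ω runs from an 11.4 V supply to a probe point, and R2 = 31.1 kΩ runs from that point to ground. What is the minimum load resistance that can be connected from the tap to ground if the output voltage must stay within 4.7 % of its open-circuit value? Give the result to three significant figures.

R_L(min) ≈ 3.03 kΩ

Output resistance R_th = R1‖R2 = (150 × 31100)/31250 = 149.3 Ω.
The fractional drop is R_th/(R_th + R_L); requiring this ≤ 0.0470 gives R_L ≥ R_th(1/0.0470 − 1) = 149.3 × 20.28 = 3.03 kΩ.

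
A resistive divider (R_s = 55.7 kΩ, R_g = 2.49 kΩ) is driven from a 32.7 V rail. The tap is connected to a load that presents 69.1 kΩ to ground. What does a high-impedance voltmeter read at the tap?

V_out ≈ 1.35 V

The load sits in parallel with R_g: R_g‖R_L = (2.49 × 69.1) / (2.49 + 69.1) = 2.403 kΩ.
V_out = 32.7 × 2.403 / (55.7 + 2.403) = 32.7 × 2.403/58.10 = 1.35 V.
(Unloaded it would have been 1.40 V.)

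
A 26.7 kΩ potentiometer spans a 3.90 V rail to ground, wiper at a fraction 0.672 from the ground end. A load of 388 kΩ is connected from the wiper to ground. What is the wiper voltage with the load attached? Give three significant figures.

The wiper splits the pot into (1−α)R = 8.758 kΩ above and αR = 17.94 kΩ below.
Lower section ‖ load = 17.15 kΩ.
V_wiper = 3.90 × 17.15/(8.758 + 17.15) = 2.58 V.

V ≈ 2.58 V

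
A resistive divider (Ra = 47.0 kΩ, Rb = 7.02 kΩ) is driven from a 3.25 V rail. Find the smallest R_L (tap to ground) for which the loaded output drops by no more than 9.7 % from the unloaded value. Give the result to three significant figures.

Output resistance R_th = Ra‖Rb = (47.0 × 7.02)/54.02 = 6.108 kΩ.
The fractional drop is R_th/(R_th + R_L); requiring this ≤ 0.0970 gives R_L ≥ R_th(1/0.0970 − 1) = 6.108 × 9.309 = 56.9 kΩ.

R_L(min) ≈ 56.9 kΩ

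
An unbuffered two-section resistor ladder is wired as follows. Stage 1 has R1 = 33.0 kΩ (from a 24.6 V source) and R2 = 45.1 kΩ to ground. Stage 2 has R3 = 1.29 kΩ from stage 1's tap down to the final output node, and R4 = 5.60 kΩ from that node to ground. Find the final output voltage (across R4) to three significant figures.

Stage 2 presents R3+R4 = 6.890 kΩ as a load on stage 1's tap.
Stage 1's lower leg becomes R2‖(R3+R4) = 5.977 kΩ, so V_mid = 24.6 × 5.977/38.98 = 3.772 V.
Stage 2 is itself unloaded: V_out = V_mid × R4/(R3+R4) = 3.772 × 5.60/6.890 = 3.07 V.

V_out ≈ 3.07 V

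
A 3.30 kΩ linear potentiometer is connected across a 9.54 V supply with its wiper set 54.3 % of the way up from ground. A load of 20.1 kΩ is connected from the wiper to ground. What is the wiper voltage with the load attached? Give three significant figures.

The wiper splits the pot into (1−α)R = 1.508 kΩ above and αR = 1.792 kΩ below.
Lower section ‖ load = 1.645 kΩ.
V_wiper = 9.54 × 1.645/(1.508 + 1.645) = 4.98 V.

V ≈ 4.98 V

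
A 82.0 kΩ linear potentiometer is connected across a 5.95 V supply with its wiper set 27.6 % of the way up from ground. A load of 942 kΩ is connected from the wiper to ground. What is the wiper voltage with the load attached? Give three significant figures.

The wiper splits the pot into (1−α)R = 59.37 kΩ above and αR = 22.63 kΩ below.
Lower section ‖ load = 22.10 kΩ.
V_wiper = 5.95 × 22.10/(59.37 + 22.10) = 1.61 V.

V ≈ 1.61 V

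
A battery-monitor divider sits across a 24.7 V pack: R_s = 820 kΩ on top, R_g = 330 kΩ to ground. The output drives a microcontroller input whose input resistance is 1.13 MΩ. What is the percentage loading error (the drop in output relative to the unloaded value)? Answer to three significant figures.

17.2 %

Unloaded V = 24.7 × 330/1150 = 7.088 V.
Loaded: R_g‖R_L = 255.4 kΩ, giving V = 24.7 × 255.4/1075 = 5.866 V.
Drop = (7.088 − 5.866) / 7.088 = 17.2 %.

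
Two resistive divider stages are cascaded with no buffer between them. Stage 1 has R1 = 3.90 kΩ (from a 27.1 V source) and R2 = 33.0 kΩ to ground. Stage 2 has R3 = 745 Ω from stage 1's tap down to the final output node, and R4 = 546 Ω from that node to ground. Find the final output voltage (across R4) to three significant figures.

Stage 2 presents R3+R4 = 1291 Ω as a load on stage 1's tap.
Stage 1's lower leg becomes R2‖(R3+R4) = 1242 Ω, so V_mid = 27.1 × 1242/5142 = 6.547 V.
Stage 2 is itself unloaded: V_out = V_mid × R4/(R3+R4) = 6.547 × 546/1291 = 2.77 V.

V_out ≈ 2.77 V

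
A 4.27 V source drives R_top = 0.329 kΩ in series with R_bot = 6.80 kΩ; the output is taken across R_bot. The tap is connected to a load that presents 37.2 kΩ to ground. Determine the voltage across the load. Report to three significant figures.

V_out ≈ 4.04 V

The load sits in parallel with R_bot: R_bot‖R_L = (6800 × 37200) / (6800 + 37200) = 5749 Ω.
V_out = 4.27 × 5749 / (329 + 5749) = 4.27 × 5749/6078 = 4.04 V.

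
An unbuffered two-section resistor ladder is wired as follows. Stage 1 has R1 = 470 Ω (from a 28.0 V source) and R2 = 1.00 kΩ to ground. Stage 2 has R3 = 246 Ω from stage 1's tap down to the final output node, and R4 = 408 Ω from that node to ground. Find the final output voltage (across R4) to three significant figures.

V_out ≈ 7.98 V

Stage 2 presents R3+R4 = 654.0 Ω as a load on stage 1's tap.
Stage 1's lower leg becomes R2‖(R3+R4) = 395.4 Ω, so V_mid = 28.0 × 395.4/865.4 = 12.79 V.
Stage 2 is itself unloaded: V_out = V_mid × R4/(R3+R4) = 12.79 × 408/654.0 = 7.98 V.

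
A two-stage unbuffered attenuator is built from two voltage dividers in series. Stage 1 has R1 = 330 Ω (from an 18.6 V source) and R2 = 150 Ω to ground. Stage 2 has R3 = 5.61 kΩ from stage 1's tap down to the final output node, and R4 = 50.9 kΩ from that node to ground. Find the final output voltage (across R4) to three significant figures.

Stage 2 presents R3+R4 = 56510 Ω as a load on stage 1's tap.
Stage 1's lower leg becomes R2‖(R3+R4) = 149.6 Ω, so V_mid = 18.6 × 149.6/479.6 = 5.802 V.
Stage 2 is itself unloaded: V_out = V_mid × R4/(R3+R4) = 5.802 × 50900/56510 = 5.23 V.

V_out ≈ 5.23 V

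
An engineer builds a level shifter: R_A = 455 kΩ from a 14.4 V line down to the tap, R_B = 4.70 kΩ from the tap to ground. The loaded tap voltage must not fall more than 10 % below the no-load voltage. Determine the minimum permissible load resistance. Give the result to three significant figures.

R_L(min) ≈ 41.9 kΩ

Output resistance R_th = R_A‖R_B = (455 × 4.70)/459.7 = 4.652 kΩ.
The fractional drop is R_th/(R_th + R_L); requiring this ≤ 0.100 gives R_L ≥ R_th(1/0.100 − 1) = 4.652 × 9.000 = 41.9 kΩ.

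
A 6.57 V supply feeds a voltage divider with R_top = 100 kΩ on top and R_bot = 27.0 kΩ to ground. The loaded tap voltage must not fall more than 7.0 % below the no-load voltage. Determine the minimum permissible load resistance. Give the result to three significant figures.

Output resistance R_th = R_top‖R_bot = (100 × 27.0)/127.0 = 21.26 kΩ.
The fractional drop is R_th/(R_th + R_L); requiring this ≤ 0.0700 gives R_L ≥ R_th(1/0.0700 − 1) = 21.26 × 13.29 = 282 kΩ.

R_L(min) ≈ 282 kΩ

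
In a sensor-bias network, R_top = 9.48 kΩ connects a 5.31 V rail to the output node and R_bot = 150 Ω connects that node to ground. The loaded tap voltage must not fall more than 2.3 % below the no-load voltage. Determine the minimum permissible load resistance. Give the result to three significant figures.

R_L(min) ≈ 6.27 kΩ

Output resistance R_th = R_top‖R_bot = (9480 × 150)/9630 = 147.7 Ω.
The fractional drop is R_th/(R_th + R_L); requiring this ≤ 0.0230 gives R_L ≥ R_th(1/0.0230 − 1) = 147.7 × 42.48 = 6.27 kΩ.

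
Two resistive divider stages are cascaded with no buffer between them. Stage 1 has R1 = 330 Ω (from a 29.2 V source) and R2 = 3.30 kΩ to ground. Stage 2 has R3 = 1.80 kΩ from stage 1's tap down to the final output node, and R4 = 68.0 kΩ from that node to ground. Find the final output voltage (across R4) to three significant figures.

V_out ≈ 25.8 V

Stage 2 presents R3+R4 = 69800 Ω as a load on stage 1's tap.
Stage 1's lower leg becomes R2‖(R3+R4) = 3151 Ω, so V_mid = 29.2 × 3151/3481 = 26.43 V.
Stage 2 is itself unloaded: V_out = V_mid × R4/(R3+R4) = 26.43 × 68000/69800 = 25.8 V.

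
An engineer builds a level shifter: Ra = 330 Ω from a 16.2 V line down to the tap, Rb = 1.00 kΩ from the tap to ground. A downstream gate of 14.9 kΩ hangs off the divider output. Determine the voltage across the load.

The load sits in parallel with Rb: Rb‖R_L = (1000 × 14900) / (1000 + 14900) = 937.1 Ω.
V_out = 16.2 × 937.1 / (330 + 937.1) = 16.2 × 937.1/1267 = 12.0 V.

V_out ≈ 12.0 V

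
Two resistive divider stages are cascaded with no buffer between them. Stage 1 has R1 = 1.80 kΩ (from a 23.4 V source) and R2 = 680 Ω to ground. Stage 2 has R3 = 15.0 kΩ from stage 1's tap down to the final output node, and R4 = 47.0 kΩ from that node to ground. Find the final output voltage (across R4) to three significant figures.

V_out ≈ 4.83 V

Stage 2 presents R3+R4 = 62000 Ω as a load on stage 1's tap.
Stage 1's lower leg becomes R2‖(R3+R4) = 672.6 Ω, so V_mid = 23.4 × 672.6/2473 = 6.365 V.
Stage 2 is itself unloaded: V_out = V_mid × R4/(R3+R4) = 6.365 × 47000/62000 = 4.83 V.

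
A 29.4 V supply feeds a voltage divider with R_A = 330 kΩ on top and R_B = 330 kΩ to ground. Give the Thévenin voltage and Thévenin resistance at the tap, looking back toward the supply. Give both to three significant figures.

V_th = 14.7 V, R_th = 165 kΩ

V_th is the open-circuit tap voltage: 29.4 × 330/(330 + 330) = 14.7 V.
With the supply zeroed, R_A and R_B appear in parallel from the tap: R_th = R_A‖R_B = (330 × 330)/660.0 = 165 kΩ.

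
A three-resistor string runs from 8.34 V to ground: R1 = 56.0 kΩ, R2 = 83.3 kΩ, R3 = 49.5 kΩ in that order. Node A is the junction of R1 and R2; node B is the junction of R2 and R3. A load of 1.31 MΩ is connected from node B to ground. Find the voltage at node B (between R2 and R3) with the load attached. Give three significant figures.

V ≈ 2.13 V

At node B, R3 is in parallel with the load: R3‖R_L = 47.70 kΩ.
Below node A the resistance is R2 + (R3‖R_L) = 131.0 kΩ, so V_A = 8.34 × 131.0/187.0 = 5.842 V.
Then V_B = V_A × (R3‖R_L)/(R2 + R3‖R_L) = 5.842 × 47.70/131.0 = 2.13 V.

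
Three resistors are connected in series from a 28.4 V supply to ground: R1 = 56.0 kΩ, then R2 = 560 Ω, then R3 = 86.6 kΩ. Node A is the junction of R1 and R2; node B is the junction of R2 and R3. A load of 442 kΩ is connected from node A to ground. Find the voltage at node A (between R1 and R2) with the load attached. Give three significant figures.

V ≈ 16.1 V

Below node A the series string R2+R3 = 87160 Ω sits in parallel with the 442000 Ω load: 72800 Ω.
V_A = 28.4 × 72800/(56000 + 72800) = 16.1 V.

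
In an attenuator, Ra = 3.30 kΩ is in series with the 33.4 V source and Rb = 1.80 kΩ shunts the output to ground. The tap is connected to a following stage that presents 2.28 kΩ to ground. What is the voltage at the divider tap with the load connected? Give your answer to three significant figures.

The load sits in parallel with Rb: Rb‖R_L = (1.80 × 2.28) / (1.80 + 2.28) = 1.006 kΩ.
V_out = 33.4 × 1.006 / (3.30 + 1.006) = 33.4 × 1.006/4.306 = 7.80 V.
(Unloaded it would have been 11.8 V.)

V_out ≈ 7.80 V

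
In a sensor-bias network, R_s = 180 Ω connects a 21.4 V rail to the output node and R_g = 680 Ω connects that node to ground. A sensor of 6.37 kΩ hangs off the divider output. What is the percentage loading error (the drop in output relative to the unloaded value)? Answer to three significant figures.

The divider's output (Thévenin) resistance is R_s‖R_g = 142.3 Ω.
Fractional drop under load = R_th/(R_th + R_L) = 142.3 / (142.3 + 6370) = 0.02185.
So the output falls by 2.19 %.

2.19 %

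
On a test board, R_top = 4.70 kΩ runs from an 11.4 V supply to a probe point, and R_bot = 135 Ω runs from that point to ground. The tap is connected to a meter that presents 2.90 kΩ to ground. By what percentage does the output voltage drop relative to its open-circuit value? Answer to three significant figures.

The divider's output (Thévenin) resistance is R_top‖R_bot = 131.2 Ω.
Fractional drop under load = R_th/(R_th + R_L) = 131.2 / (131.2 + 2900) = 0.04329.
So the output falls by 4.33 %.

4.33 %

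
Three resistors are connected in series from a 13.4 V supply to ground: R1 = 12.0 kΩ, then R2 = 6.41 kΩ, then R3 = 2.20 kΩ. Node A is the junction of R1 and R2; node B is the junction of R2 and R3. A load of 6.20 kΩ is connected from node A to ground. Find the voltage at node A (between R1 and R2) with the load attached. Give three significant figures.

V ≈ 3.10 V

Below node A the series string R2+R3 = 8.610 kΩ sits in parallel with the 6.20 kΩ load: 3.604 kΩ.
V_A = 13.4 × 3.604/(12.0 + 3.604) = 3.10 V.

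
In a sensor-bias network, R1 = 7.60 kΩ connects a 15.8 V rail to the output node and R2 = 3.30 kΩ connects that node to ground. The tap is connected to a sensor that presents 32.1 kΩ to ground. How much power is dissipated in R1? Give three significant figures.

Total resistance from the source is R1 + (R2‖R_L) = 10.59 kΩ, so I = 15.8/10.59 kΩ = 1.492 mA.
P = I²·R1 = (1.492 mA)² × 7.60 kΩ = 16.9 mW.

P ≈ 16.9 mW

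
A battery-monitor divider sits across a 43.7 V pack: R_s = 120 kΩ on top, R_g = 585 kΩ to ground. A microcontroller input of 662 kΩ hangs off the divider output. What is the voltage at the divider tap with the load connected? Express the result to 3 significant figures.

The load sits in parallel with R_g: R_g‖R_L = (585 × 662) / (585 + 662) = 310.6 kΩ.
V_out = 43.7 × 310.6 / (120 + 310.6) = 43.7 × 310.6/430.6 = 31.5 V.

V_out ≈ 31.5 V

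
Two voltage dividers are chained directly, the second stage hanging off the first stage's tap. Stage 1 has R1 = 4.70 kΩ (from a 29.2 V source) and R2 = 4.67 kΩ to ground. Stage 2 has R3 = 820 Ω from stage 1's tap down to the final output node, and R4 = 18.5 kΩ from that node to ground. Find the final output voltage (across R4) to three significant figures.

V_out ≈ 12.4 V

Stage 2 presents R3+R4 = 19320 Ω as a load on stage 1's tap.
Stage 1's lower leg becomes R2‖(R3+R4) = 3761 Ω, so V_mid = 29.2 × 3761/8461 = 12.98 V.
Stage 2 is itself unloaded: V_out = V_mid × R4/(R3+R4) = 12.98 × 18500/19320 = 12.4 V.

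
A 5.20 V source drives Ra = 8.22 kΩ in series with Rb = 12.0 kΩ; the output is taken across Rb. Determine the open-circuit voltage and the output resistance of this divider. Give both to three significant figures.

V_th is the open-circuit tap voltage: 5.20 × 12.0/(8.22 + 12.0) = 3.09 V.
With the supply zeroed, Ra and Rb appear in parallel from the tap: R_th = Ra‖Rb = (8.22 × 12.0)/20.22 = 4.88 kΩ.

V_th = 3.09 V, R_th = 4.88 kΩ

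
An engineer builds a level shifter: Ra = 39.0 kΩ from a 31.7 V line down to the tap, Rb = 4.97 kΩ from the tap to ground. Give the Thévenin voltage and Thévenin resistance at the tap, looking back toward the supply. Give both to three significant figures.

V_th is the open-circuit tap voltage: 31.7 × 4.97/(39.0 + 4.97) = 3.58 V.
With the supply zeroed, Ra and Rb appear in parallel from the tap: R_th = Ra‖Rb = (39.0 × 4.97)/43.97 = 4.41 kΩ.

V_th = 3.58 V, R_th = 4.41 kΩ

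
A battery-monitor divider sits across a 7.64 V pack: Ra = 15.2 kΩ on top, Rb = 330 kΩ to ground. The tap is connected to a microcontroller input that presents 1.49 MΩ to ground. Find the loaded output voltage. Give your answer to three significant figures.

V_out ≈ 7.23 V

The load sits in parallel with Rb: Rb‖R_L = (330 × 1490) / (330 + 1490) = 270.2 kΩ.
V_out = 7.64 × 270.2 / (15.2 + 270.2) = 7.64 × 270.2/285.4 = 7.23 V.
(Unloaded it would have been 7.30 V.)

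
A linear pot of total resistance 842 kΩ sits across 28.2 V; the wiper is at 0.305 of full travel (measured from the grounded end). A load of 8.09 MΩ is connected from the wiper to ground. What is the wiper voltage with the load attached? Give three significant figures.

The wiper splits the pot into (1−α)R = 585.2 kΩ above and αR = 256.8 kΩ below.
Lower section ‖ load = 248.9 kΩ.
V_wiper = 28.2 × 248.9/(585.2 + 248.9) = 8.42 V.

V ≈ 8.42 V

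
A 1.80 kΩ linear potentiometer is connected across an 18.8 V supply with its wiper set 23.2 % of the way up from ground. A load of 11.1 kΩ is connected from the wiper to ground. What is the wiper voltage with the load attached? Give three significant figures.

V ≈ 4.24 V

The wiper splits the pot into (1−α)R = 1382 Ω above and αR = 417.6 Ω below.
Lower section ‖ load = 402.5 Ω.
V_wiper = 18.8 × 402.5/(1382 + 402.5) = 4.24 V.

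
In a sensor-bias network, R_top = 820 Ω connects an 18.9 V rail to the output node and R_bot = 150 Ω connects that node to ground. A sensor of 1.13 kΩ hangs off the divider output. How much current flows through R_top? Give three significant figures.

I ≈ 19.8 mA

R_bot‖R_L = 132.4 Ω, so the source sees R_top + R_bot‖R_L = 952.4 Ω.
I = 18.9 V / 952.4 Ω = 19.8 mA.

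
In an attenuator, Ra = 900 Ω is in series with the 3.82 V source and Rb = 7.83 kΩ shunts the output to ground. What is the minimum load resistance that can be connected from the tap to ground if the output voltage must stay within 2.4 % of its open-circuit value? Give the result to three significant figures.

Output resistance R_th = Ra‖Rb = (900 × 7830)/8730 = 807.2 Ω.
The fractional drop is R_th/(R_th + R_L); requiring this ≤ 0.0240 gives R_L ≥ R_th(1/0.0240 − 1) = 807.2 × 40.67 = 32.8 kΩ.

R_L(min) ≈ 32.8 kΩ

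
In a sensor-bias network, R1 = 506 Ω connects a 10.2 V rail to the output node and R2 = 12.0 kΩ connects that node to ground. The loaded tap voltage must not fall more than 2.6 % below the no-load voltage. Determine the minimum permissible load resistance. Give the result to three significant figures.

Output resistance R_th = R1‖R2 = (506 × 12000)/12510 = 485.5 Ω.
The fractional drop is R_th/(R_th + R_L); requiring this ≤ 0.0260 gives R_L ≥ R_th(1/0.0260 − 1) = 485.5 × 37.46 = 18.2 kΩ.

R_L(min) ≈ 18.2 kΩ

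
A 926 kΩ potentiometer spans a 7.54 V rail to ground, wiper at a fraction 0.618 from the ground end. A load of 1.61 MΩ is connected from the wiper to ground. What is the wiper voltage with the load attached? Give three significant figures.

The wiper splits the pot into (1−α)R = 353.7 kΩ above and αR = 572.3 kΩ below.
Lower section ‖ load = 422.2 kΩ.
V_wiper = 7.54 × 422.2/(353.7 + 422.2) = 4.10 V.

V ≈ 4.10 V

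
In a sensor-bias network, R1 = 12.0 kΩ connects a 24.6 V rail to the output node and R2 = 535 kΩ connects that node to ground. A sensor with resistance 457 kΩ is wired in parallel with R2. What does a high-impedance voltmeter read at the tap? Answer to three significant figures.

The load sits in parallel with R2: R2‖R_L = (535 × 457) / (535 + 457) = 246.5 kΩ.
V_out = 24.6 × 246.5 / (12.0 + 246.5) = 24.6 × 246.5/258.5 = 23.5 V.

V_out ≈ 23.5 V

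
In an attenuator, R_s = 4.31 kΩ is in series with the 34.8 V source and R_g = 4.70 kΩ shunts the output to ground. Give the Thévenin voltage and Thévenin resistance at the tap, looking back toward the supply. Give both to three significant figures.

V_th = 18.2 V, R_th = 2.25 kΩ

V_th is the open-circuit tap voltage: 34.8 × 4.70/(4.31 + 4.70) = 18.2 V.
With the supply zeroed, R_s and R_g appear in parallel from the tap: R_th = R_s‖R_g = (4.31 × 4.70)/9.010 = 2.25 kΩ.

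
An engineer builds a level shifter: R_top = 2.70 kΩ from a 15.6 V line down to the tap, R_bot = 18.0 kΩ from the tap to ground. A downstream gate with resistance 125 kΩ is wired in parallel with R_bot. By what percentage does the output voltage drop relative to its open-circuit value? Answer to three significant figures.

1.84 %

The divider's output (Thévenin) resistance is R_top‖R_bot = 2.348 kΩ.
Fractional drop under load = R_th/(R_th + R_L) = 2.348 / (2.348 + 125) = 0.01844.
So the output falls by 1.84 %.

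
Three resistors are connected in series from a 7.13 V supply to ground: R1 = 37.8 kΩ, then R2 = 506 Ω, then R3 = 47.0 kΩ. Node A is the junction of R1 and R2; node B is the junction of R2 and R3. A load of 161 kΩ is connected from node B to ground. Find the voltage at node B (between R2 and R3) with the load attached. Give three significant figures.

V ≈ 3.47 V

At node B, R3 is in parallel with the load: R3‖R_L = 36380 Ω.
Below node A the resistance is R2 + (R3‖R_L) = 36890 Ω, so V_A = 7.13 × 36890/74690 = 3.521 V.
Then V_B = V_A × (R3‖R_L)/(R2 + R3‖R_L) = 3.521 × 36380/36890 = 3.47 V.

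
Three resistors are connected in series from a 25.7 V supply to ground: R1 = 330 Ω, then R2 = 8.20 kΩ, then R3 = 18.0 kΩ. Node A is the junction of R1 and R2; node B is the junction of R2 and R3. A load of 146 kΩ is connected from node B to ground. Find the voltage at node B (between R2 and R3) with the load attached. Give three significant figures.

At node B, R3 is in parallel with the load: R3‖R_L = 16020 Ω.
Below node A the resistance is R2 + (R3‖R_L) = 24220 Ω, so V_A = 25.7 × 24220/24550 = 25.35 V.
Then V_B = V_A × (R3‖R_L)/(R2 + R3‖R_L) = 25.35 × 16020/24220 = 16.8 V.

V ≈ 16.8 V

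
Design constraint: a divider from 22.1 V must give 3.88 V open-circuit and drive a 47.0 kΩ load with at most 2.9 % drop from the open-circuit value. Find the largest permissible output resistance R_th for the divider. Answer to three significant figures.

R_th ≤ 1.40 kΩ

Loading drop = R_th/(R_th + R_L) ≤ 0.0290, so R_th ≤ R_L · ε/(1−ε) = 47.0 kΩ × 0.0290/0.9710 = 1.40 kΩ.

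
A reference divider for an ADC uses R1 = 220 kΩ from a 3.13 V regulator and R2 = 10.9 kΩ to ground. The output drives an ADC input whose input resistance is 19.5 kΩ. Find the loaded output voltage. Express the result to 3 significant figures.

V_out ≈ 0.0964 V

The load sits in parallel with R2: R2‖R_L = (10.9 × 19.5) / (10.9 + 19.5) = 6.992 kΩ.
V_out = 3.13 × 6.992 / (220 + 6.992) = 3.13 × 6.992/227.0 = 0.0964 V.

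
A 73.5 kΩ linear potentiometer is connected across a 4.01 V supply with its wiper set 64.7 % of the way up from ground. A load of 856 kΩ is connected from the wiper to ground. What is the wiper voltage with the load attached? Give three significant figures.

V ≈ 2.54 V

The wiper splits the pot into (1−α)R = 25.95 kΩ above and αR = 47.55 kΩ below.
Lower section ‖ load = 45.05 kΩ.
V_wiper = 4.01 × 45.05/(25.95 + 45.05) = 2.54 V.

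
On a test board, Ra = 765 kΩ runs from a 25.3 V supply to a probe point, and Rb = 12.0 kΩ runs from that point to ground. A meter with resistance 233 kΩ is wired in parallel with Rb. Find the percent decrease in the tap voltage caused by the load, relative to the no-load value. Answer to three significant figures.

The divider's output (Thévenin) resistance is Ra‖Rb = 11.81 kΩ.
Fractional drop under load = R_th/(R_th + R_L) = 11.81 / (11.81 + 233) = 0.04826.
So the output falls by 4.83 %.

4.83 %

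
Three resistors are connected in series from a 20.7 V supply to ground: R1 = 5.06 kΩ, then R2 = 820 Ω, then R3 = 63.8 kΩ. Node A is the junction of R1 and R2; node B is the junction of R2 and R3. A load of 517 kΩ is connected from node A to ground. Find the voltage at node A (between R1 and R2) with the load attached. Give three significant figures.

Below node A the series string R2+R3 = 64620 Ω sits in parallel with the 517000 Ω load: 57440 Ω.
V_A = 20.7 × 57440/(5060 + 57440) = 19.0 V.

V ≈ 19.0 V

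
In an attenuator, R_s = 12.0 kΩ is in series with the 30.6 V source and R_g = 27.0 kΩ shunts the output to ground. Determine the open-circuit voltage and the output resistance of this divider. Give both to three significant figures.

V_th = 21.2 V, R_th = 8.31 kΩ

V_th is the open-circuit tap voltage: 30.6 × 27.0/(12.0 + 27.0) = 21.2 V.
With the supply zeroed, R_s and R_g appear in parallel from the tap: R_th = R_s‖R_g = (12.0 × 27.0)/39.00 = 8.31 kΩ.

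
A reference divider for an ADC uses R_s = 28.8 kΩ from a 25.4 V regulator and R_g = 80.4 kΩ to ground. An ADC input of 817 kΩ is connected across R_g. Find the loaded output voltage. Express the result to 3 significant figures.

V_out ≈ 18.2 V

The load sits in parallel with R_g: R_g‖R_L = (80.4 × 817) / (80.4 + 817) = 73.20 kΩ.
V_out = 25.4 × 73.20 / (28.8 + 73.20) = 25.4 × 73.20/102.0 = 18.2 V.
(Unloaded it would have been 18.7 V.)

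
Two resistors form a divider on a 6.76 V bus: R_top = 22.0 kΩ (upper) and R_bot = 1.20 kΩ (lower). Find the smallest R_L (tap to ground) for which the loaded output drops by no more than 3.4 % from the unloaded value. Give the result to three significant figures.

Output resistance R_th = R_top‖R_bot = (22.0 × 1.20)/23.20 = 1.138 kΩ.
The fractional drop is R_th/(R_th + R_L); requiring this ≤ 0.0340 gives R_L ≥ R_th(1/0.0340 − 1) = 1.138 × 28.41 = 32.3 kΩ.

R_L(min) ≈ 32.3 kΩ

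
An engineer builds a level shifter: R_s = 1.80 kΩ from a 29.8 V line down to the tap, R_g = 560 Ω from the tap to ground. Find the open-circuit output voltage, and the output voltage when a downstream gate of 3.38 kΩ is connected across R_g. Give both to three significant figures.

Open-circuit: V = 29.8 × 560/(1800 + 560) = 7.07 V.
With the load, R_g becomes R_g‖R_L = 480.4 Ω, so V = 29.8 × 480.4/2280 = 6.28 V.

Unloaded: 7.07 V; loaded: 6.28 V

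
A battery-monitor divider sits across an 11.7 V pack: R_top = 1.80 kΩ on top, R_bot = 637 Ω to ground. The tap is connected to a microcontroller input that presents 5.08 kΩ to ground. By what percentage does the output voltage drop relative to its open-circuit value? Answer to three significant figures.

Unloaded V = 11.7 × 637/2437 = 3.0582 V.
Loaded: R_bot‖R_L = 566.0 Ω, giving V = 11.7 × 566.0/2366 = 2.7990 V.
Drop = (3.0582 − 2.7990) / 3.0582 = 8.48 %.

8.48 %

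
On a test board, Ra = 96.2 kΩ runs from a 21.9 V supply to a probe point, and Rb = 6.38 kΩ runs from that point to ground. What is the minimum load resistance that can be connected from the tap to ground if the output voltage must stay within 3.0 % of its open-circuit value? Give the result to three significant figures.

R_L(min) ≈ 193 kΩ

Output resistance R_th = Ra‖Rb = (96.2 × 6.38)/102.6 = 5.983 kΩ.
The fractional drop is R_th/(R_th + R_L); requiring this ≤ 0.0300 gives R_L ≥ R_th(1/0.0300 − 1) = 5.983 × 32.33 = 193 kΩ.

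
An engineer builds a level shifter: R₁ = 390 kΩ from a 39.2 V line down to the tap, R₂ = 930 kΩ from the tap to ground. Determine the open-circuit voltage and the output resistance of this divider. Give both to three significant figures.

V_th is the open-circuit tap voltage: 39.2 × 930/(390 + 930) = 27.6 V.
With the supply zeroed, R₁ and R₂ appear in parallel from the tap: R_th = R₁‖R₂ = (390 × 930)/1320 = 275 kΩ.

V_th = 27.6 V, R_th = 275 kΩ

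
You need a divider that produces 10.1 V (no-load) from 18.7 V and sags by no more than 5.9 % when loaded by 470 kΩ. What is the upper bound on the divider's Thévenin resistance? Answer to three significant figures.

Loading drop = R_th/(R_th + R_L) ≤ 0.0590, so R_th ≤ R_L · ε/(1−ε) = 470 kΩ × 0.0590/0.9410 = 29.5 kΩ.
(Any R1, R2 with R2/(R1+R2) = 0.540 and R1‖R2 ≤ 29.5 kΩ will meet the spec.)

R_th ≤ 29.5 kΩ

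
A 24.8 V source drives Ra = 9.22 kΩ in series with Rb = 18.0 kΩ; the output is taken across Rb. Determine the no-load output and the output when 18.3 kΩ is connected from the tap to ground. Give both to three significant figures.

Open-circuit: V = 24.8 × 18.0/(9.22 + 18.0) = 16.4 V.
With the load, Rb becomes Rb‖R_L = 9.074 kΩ, so V = 24.8 × 9.074/18.29 = 12.3 V.

Unloaded: 16.4 V; loaded: 12.3 V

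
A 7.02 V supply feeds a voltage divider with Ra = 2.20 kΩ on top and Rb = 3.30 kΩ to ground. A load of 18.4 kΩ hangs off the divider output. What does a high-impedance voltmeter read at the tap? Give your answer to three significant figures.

The load sits in parallel with Rb: Rb‖R_L = (3.30 × 18.4) / (3.30 + 18.4) = 2.798 kΩ.
V_out = 7.02 × 2.798 / (2.20 + 2.798) = 7.02 × 2.798/4.998 = 3.93 V.
(Unloaded it would have been 4.21 V.)

V_out ≈ 3.93 V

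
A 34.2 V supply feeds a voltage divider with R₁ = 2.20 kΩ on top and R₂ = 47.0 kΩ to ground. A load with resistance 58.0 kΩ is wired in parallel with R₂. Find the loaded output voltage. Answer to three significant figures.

The load sits in parallel with R₂: R₂‖R_L = (47.0 × 58.0) / (47.0 + 58.0) = 25.96 kΩ.
V_out = 34.2 × 25.96 / (2.20 + 25.96) = 34.2 × 25.96/28.16 = 31.5 V.
(Unloaded it would have been 32.7 V.)

V_out ≈ 31.5 V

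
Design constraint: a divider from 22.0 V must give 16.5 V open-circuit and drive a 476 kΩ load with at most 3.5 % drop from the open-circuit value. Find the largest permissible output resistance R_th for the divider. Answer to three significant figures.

Loading drop = R_th/(R_th + R_L) ≤ 0.0350, so R_th ≤ R_L · ε/(1−ε) = 476 kΩ × 0.0350/0.9650 = 17.3 kΩ.
(Any R1, R2 with R2/(R1+R2) = 0.750 and R1‖R2 ≤ 17.3 kΩ will meet the spec.)

R_th ≤ 17.3 kΩ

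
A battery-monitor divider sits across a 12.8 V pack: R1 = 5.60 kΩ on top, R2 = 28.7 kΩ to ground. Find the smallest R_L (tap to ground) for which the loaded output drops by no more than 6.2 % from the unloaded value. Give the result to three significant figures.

Output resistance R_th = R1‖R2 = (5.60 × 28.7)/34.30 = 4.686 kΩ.
The fractional drop is R_th/(R_th + R_L); requiring this ≤ 0.0620 gives R_L ≥ R_th(1/0.0620 − 1) = 4.686 × 15.13 = 70.9 kΩ.

R_L(min) ≈ 70.9 kΩ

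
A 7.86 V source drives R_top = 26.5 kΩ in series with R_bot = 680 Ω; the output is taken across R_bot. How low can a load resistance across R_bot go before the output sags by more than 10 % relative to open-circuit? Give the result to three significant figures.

Output resistance R_th = R_top‖R_bot = (26500 × 680)/27180 = 663.0 Ω.
The fractional drop is R_th/(R_th + R_L); requiring this ≤ 0.100 gives R_L ≥ R_th(1/0.100 − 1) = 663.0 × 9.000 = 5.97 kΩ.

R_L(min) ≈ 5.97 kΩ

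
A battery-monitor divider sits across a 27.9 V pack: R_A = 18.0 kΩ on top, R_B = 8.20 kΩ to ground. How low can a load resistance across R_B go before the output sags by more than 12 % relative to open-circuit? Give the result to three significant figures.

Output resistance R_th = R_A‖R_B = (18.0 × 8.20)/26.20 = 5.634 kΩ.
The fractional drop is R_th/(R_th + R_L); requiring this ≤ 0.120 gives R_L ≥ R_th(1/0.120 − 1) = 5.634 × 7.333 = 41.3 kΩ.

R_L(min) ≈ 41.3 kΩ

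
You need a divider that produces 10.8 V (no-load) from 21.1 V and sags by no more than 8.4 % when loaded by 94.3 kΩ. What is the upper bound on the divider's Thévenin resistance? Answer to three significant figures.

Loading drop = R_th/(R_th + R_L) ≤ 0.0840, so R_th ≤ R_L · ε/(1−ε) = 94.3 kΩ × 0.0840/0.9160 = 8.65 kΩ.

R_th ≤ 8.65 kΩ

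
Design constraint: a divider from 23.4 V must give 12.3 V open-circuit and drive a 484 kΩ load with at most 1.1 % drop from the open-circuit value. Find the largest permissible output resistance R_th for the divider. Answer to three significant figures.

R_th ≤ 5.38 kΩ

Loading drop = R_th/(R_th + R_L) ≤ 0.0110, so R_th ≤ R_L · ε/(1−ε) = 484 kΩ × 0.0110/0.9890 = 5.38 kΩ.
(Any R1, R2 with R2/(R1+R2) = 0.526 and R1‖R2 ≤ 5.38 kΩ will meet the spec.)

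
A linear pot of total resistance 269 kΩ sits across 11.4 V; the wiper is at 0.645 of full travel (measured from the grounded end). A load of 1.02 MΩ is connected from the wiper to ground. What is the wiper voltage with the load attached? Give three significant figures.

V ≈ 6.93 V

The wiper splits the pot into (1−α)R = 95.50 kΩ above and αR = 173.5 kΩ below.
Lower section ‖ load = 148.3 kΩ.
V_wiper = 11.4 × 148.3/(95.50 + 148.3) = 6.93 V.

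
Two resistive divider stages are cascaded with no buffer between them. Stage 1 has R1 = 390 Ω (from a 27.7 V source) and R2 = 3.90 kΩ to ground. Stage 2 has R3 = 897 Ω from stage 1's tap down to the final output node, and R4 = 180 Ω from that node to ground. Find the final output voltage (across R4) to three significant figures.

V_out ≈ 3.17 V

Stage 2 presents R3+R4 = 1077 Ω as a load on stage 1's tap.
Stage 1's lower leg becomes R2‖(R3+R4) = 843.9 Ω, so V_mid = 27.7 × 843.9/1234 = 18.95 V.
Stage 2 is itself unloaded: V_out = V_mid × R4/(R3+R4) = 18.95 × 180/1077 = 3.17 V.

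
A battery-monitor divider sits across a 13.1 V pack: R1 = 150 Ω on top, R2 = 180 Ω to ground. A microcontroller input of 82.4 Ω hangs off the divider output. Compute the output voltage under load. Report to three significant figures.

V_out ≈ 3.59 V

The load sits in parallel with R2: R2‖R_L = (180 × 82.4) / (180 + 82.4) = 56.52 Ω.
V_out = 13.1 × 56.52 / (150 + 56.52) = 13.1 × 56.52/206.5 = 3.59 V.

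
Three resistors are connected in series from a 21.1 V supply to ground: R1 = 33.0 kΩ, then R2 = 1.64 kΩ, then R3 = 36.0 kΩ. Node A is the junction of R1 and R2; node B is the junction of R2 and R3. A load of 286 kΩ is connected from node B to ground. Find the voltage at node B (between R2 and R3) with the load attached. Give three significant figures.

At node B, R3 is in parallel with the load: R3‖R_L = 31.98 kΩ.
Below node A the resistance is R2 + (R3‖R_L) = 33.62 kΩ, so V_A = 21.1 × 33.62/66.62 = 10.65 V.
Then V_B = V_A × (R3‖R_L)/(R2 + R3‖R_L) = 10.65 × 31.98/33.62 = 10.1 V.

V ≈ 10.1 V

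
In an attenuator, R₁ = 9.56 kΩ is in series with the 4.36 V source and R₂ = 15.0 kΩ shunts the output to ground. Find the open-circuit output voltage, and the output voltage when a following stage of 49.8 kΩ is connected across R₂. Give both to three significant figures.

Open-circuit: V = 4.36 × 15.0/(9.56 + 15.0) = 2.66 V.
With the load, R₂ becomes R₂‖R_L = 11.53 kΩ, so V = 4.36 × 11.53/21.09 = 2.38 V.

Unloaded: 2.66 V; loaded: 2.38 V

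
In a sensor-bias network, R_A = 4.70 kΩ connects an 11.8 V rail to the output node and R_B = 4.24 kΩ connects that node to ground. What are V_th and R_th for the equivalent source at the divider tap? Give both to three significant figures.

V_th = 5.60 V, R_th = 2.23 kΩ

V_th is the open-circuit tap voltage: 11.8 × 4.24/(4.70 + 4.24) = 5.60 V.
With the supply zeroed, R_A and R_B appear in parallel from the tap: R_th = R_A‖R_B = (4.70 × 4.24)/8.940 = 2.23 kΩ.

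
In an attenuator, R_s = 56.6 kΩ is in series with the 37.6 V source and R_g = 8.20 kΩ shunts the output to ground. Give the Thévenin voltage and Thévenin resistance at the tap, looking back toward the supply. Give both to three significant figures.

V_th is the open-circuit tap voltage: 37.6 × 8.20/(56.6 + 8.20) = 4.76 V.
With the supply zeroed, R_s and R_g appear in parallel from the tap: R_th = R_s‖R_g = (56.6 × 8.20)/64.80 = 7.16 kΩ.

V_th = 4.76 V, R_th = 7.16 kΩ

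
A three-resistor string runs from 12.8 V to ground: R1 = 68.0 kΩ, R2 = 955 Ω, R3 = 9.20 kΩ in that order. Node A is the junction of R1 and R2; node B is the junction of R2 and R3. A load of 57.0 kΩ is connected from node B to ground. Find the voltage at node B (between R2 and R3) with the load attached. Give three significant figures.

V ≈ 1.32 V

At node B, R3 is in parallel with the load: R3‖R_L = 7921 Ω.
Below node A the resistance is R2 + (R3‖R_L) = 8876 Ω, so V_A = 12.8 × 8876/76880 = 1.478 V.
Then V_B = V_A × (R3‖R_L)/(R2 + R3‖R_L) = 1.478 × 7921/8876 = 1.32 V.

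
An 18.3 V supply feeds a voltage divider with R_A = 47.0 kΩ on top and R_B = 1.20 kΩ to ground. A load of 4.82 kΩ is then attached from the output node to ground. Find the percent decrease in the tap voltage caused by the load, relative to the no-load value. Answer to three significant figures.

19.5 %

Unloaded V = 18.3 × 1.20/48.20 = 0.4556 V.
Loaded: R_B‖R_L = 0.9608 kΩ, giving V = 18.3 × 0.9608/47.96 = 0.3666 V.
Drop = (0.4556 − 0.3666) / 0.4556 = 19.5 %.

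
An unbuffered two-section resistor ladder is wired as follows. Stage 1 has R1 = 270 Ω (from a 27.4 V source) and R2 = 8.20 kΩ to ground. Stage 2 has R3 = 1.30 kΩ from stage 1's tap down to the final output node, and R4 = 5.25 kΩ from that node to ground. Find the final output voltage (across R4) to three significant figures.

Stage 2 presents R3+R4 = 6550 Ω as a load on stage 1's tap.
Stage 1's lower leg becomes R2‖(R3+R4) = 3641 Ω, so V_mid = 27.4 × 3641/3911 = 25.51 V.
Stage 2 is itself unloaded: V_out = V_mid × R4/(R3+R4) = 25.51 × 5250/6550 = 20.4 V.

V_out ≈ 20.4 V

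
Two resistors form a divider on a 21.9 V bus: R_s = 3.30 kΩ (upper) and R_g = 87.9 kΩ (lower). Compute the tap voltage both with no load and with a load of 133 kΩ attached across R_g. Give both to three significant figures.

Open-circuit: V = 21.9 × 87.9/(3.30 + 87.9) = 21.1 V.
With the load, R_g becomes R_g‖R_L = 52.92 kΩ, so V = 21.9 × 52.92/56.22 = 20.6 V.

Unloaded: 21.1 V; loaded: 20.6 V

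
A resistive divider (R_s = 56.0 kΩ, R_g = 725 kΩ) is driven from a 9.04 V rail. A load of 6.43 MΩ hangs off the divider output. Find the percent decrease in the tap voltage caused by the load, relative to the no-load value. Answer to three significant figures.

The divider's output (Thévenin) resistance is R_s‖R_g = 51.98 kΩ.
Fractional drop under load = R_th/(R_th + R_L) = 51.98 / (51.98 + 6430) = 0.008020.
So the output falls by 0.802 %.

0.802 %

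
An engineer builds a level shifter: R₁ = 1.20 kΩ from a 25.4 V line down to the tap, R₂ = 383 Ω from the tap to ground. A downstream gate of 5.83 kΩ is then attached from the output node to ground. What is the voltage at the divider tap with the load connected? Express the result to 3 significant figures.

V_out ≈ 5.85 V

The load sits in parallel with R₂: R₂‖R_L = (383 × 5830) / (383 + 5830) = 359.4 Ω.
V_out = 25.4 × 359.4 / (1200 + 359.4) = 25.4 × 359.4/1559 = 5.85 V.
(Unloaded it would have been 6.15 V.)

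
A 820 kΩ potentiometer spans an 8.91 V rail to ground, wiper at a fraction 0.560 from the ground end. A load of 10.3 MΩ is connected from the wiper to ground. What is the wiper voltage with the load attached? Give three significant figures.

The wiper splits the pot into (1−α)R = 360.8 kΩ above and αR = 459.2 kΩ below.
Lower section ‖ load = 439.6 kΩ.
V_wiper = 8.91 × 439.6/(360.8 + 439.6) = 4.89 V.

V ≈ 4.89 V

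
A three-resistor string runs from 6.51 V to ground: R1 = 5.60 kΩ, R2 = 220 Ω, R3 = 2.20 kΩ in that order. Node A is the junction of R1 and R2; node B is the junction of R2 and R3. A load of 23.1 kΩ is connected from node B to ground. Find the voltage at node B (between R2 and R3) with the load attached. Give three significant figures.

At node B, R3 is in parallel with the load: R3‖R_L = 2009 Ω.
Below node A the resistance is R2 + (R3‖R_L) = 2229 Ω, so V_A = 6.51 × 2229/7829 = 1.853 V.
Then V_B = V_A × (R3‖R_L)/(R2 + R3‖R_L) = 1.853 × 2009/2229 = 1.67 V.

V ≈ 1.67 V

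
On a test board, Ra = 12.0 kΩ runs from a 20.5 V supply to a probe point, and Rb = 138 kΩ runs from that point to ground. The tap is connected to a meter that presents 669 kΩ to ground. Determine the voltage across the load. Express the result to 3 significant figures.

The load sits in parallel with Rb: Rb‖R_L = (138 × 669) / (138 + 669) = 114.4 kΩ.
V_out = 20.5 × 114.4 / (12.0 + 114.4) = 20.5 × 114.4/126.4 = 18.6 V.
(Unloaded it would have been 18.9 V.)

V_out ≈ 18.6 V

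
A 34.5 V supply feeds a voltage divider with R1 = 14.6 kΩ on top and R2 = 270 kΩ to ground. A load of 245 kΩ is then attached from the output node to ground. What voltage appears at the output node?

V_out ≈ 31.0 V

The load sits in parallel with R2: R2‖R_L = (270 × 245) / (270 + 245) = 128.4 kΩ.
V_out = 34.5 × 128.4 / (14.6 + 128.4) = 34.5 × 128.4/143.0 = 31.0 V.
(Unloaded it would have been 32.7 V.)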